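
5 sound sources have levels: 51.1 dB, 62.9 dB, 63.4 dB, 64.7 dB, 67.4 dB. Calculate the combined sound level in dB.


Formula: L_total = 10 * log10( sum(10^(Li/10)) )
  Source 1: 10^(51.1/10) = 128824.9552
  Source 2: 10^(62.9/10) = 1949844.5998
  Source 3: 10^(63.4/10) = 2187761.6239
  Source 4: 10^(64.7/10) = 2951209.2267
  Source 5: 10^(67.4/10) = 5495408.7386
Sum of linear values = 12713049.1442
L_total = 10 * log10(12713049.1442) = 71.04

71.04 dB


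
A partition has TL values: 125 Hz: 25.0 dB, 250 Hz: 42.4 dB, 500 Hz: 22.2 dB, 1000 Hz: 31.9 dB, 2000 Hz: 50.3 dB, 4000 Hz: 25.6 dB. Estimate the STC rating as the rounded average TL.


Given TL values at each frequency:
  125 Hz: 25.0 dB
  250 Hz: 42.4 dB
  500 Hz: 22.2 dB
  1000 Hz: 31.9 dB
  2000 Hz: 50.3 dB
  4000 Hz: 25.6 dB
Formula: STC ~ round(average of TL values)
Sum = 25.0 + 42.4 + 22.2 + 31.9 + 50.3 + 25.6 = 197.4
Average = 197.4 / 6 = 32.9
Rounded: 33

33


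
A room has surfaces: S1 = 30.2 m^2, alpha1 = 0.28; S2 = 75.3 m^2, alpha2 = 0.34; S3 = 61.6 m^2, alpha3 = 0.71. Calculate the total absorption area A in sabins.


Given surfaces:
  Surface 1: 30.2 * 0.28 = 8.456
  Surface 2: 75.3 * 0.34 = 25.602
  Surface 3: 61.6 * 0.71 = 43.736
Formula: A = sum(Si * alpha_i)
A = 8.456 + 25.602 + 43.736
A = 77.79

77.79 sabins


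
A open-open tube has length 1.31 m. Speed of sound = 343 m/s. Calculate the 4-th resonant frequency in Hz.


Given values:
  Tube type: open-open, L = 1.31 m, c = 343 m/s, n = 4
Formula: f_n = n * c / (2 * L)
Compute 2 * L = 2 * 1.31 = 2.62
f = 4 * 343 / 2.62
f = 523.66

523.66 Hz


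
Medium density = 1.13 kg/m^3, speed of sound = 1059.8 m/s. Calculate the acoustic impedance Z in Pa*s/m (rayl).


Given values:
  rho = 1.13 kg/m^3
  c = 1059.8 m/s
Formula: Z = rho * c
Z = 1.13 * 1059.8
Z = 1197.57

1197.57 rayl


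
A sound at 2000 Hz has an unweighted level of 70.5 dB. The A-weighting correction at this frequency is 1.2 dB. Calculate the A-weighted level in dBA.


Given values:
  SPL = 70.5 dB
  A-weighting at 2000 Hz = 1.2 dB
Formula: L_A = SPL + A_weight
L_A = 70.5 + (1.2)
L_A = 71.7

71.7 dBA


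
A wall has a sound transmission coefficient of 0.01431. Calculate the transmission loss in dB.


Given values:
  tau = 0.01431
Formula: TL = 10 * log10(1 / tau)
Compute 1 / tau = 1 / 0.01431 = 69.8812
Compute log10(69.8812) = 1.84436
TL = 10 * 1.84436 = 18.44

18.44 dB


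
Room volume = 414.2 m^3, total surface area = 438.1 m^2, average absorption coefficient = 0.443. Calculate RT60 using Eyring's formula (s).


Given values:
  V = 414.2 m^3, S = 438.1 m^2, alpha = 0.443
Formula: RT60 = 0.161 * V / (-S * ln(1 - alpha))
Compute ln(1 - 0.443) = ln(0.557) = -0.58519
Denominator: -438.1 * -0.58519 = 256.3717
Numerator: 0.161 * 414.2 = 66.6862
RT60 = 66.6862 / 256.3717 = 0.26

0.26 s


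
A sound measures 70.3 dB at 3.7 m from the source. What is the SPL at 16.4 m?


Given values:
  SPL1 = 70.3 dB, r1 = 3.7 m, r2 = 16.4 m
Formula: SPL2 = SPL1 - 20 * log10(r2 / r1)
Compute ratio: r2 / r1 = 16.4 / 3.7 = 4.4324
Compute log10: log10(4.4324) = 0.646639
Compute drop: 20 * 0.646639 = 12.9328
SPL2 = 70.3 - 12.9328 = 57.37

57.37 dB


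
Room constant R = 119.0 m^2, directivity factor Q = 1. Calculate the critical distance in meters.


Given values:
  R = 119.0 m^2, Q = 1
Formula: d_c = 0.141 * sqrt(Q * R)
Compute Q * R = 1 * 119.0 = 119.0
Compute sqrt(119.0) = 10.9087
d_c = 0.141 * 10.9087 = 1.538

1.538 m


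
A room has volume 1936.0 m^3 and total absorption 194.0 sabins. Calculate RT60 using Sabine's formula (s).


Given values:
  V = 1936.0 m^3
  A = 194.0 sabins
Formula: RT60 = 0.161 * V / A
Numerator: 0.161 * 1936.0 = 311.696
RT60 = 311.696 / 194.0 = 1.607

1.607 s


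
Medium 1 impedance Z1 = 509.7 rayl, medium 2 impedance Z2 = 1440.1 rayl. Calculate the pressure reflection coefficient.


Given values:
  Z1 = 509.7 rayl, Z2 = 1440.1 rayl
Formula: R = (Z2 - Z1) / (Z2 + Z1)
Numerator: Z2 - Z1 = 1440.1 - 509.7 = 930.4
Denominator: Z2 + Z1 = 1440.1 + 509.7 = 1949.8
R = 930.4 / 1949.8 = 0.4772

0.4772


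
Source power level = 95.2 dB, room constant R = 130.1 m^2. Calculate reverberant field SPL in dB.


Given values:
  Lw = 95.2 dB, R = 130.1 m^2
Formula: SPL = Lw + 10 * log10(4 / R)
Compute 4 / R = 4 / 130.1 = 0.030746
Compute 10 * log10(0.030746) = -15.1221
SPL = 95.2 + (-15.1221) = 80.08

80.08 dB


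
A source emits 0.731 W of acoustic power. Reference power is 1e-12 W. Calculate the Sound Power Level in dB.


Given values:
  W = 0.731 W
  W_ref = 1e-12 W
Formula: SWL = 10 * log10(W / W_ref)
Compute ratio: W / W_ref = 731000000000
Compute log10: log10(731000000000) = 11.863917
Multiply: SWL = 10 * 11.863917 = 118.64

118.64 dB


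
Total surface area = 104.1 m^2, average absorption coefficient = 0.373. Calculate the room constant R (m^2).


Given values:
  S = 104.1 m^2, alpha = 0.373
Formula: R = S * alpha / (1 - alpha)
Numerator: 104.1 * 0.373 = 38.8293
Denominator: 1 - 0.373 = 0.627
R = 38.8293 / 0.627 = 61.93

61.93 m^2


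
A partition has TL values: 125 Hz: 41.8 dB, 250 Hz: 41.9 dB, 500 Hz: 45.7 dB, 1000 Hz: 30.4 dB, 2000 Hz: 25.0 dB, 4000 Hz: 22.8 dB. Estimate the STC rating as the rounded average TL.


Given TL values at each frequency:
  125 Hz: 41.8 dB
  250 Hz: 41.9 dB
  500 Hz: 45.7 dB
  1000 Hz: 30.4 dB
  2000 Hz: 25.0 dB
  4000 Hz: 22.8 dB
Formula: STC ~ round(average of TL values)
Sum = 41.8 + 41.9 + 45.7 + 30.4 + 25.0 + 22.8 = 207.6
Average = 207.6 / 6 = 34.6
Rounded: 35

35


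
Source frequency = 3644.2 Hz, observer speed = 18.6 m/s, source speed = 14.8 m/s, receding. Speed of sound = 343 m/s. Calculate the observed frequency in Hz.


Given values:
  f_s = 3644.2 Hz, v_o = 18.6 m/s, v_s = 14.8 m/s
  Direction: receding
Formula: f_o = f_s * (c - v_o) / (c + v_s)
Numerator: c - v_o = 343 - 18.6 = 324.4
Denominator: c + v_s = 343 + 14.8 = 357.8
f_o = 3644.2 * 324.4 / 357.8 = 3304.02

3304.02 Hz


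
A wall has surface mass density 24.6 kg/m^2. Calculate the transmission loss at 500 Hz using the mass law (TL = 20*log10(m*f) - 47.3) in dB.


Given values:
  m = 24.6 kg/m^2, f = 500 Hz
Formula: TL = 20 * log10(m * f) - 47.3
Compute m * f = 24.6 * 500 = 12300.0
Compute log10(12300.0) = 4.089905
Compute 20 * 4.089905 = 81.7981
TL = 81.7981 - 47.3 = 34.5

34.5 dB


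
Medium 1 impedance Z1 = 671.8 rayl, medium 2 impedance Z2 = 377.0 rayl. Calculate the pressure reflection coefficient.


Given values:
  Z1 = 671.8 rayl, Z2 = 377.0 rayl
Formula: R = (Z2 - Z1) / (Z2 + Z1)
Numerator: Z2 - Z1 = 377.0 - 671.8 = -294.8
Denominator: Z2 + Z1 = 377.0 + 671.8 = 1048.8
R = -294.8 / 1048.8 = -0.2811

-0.2811


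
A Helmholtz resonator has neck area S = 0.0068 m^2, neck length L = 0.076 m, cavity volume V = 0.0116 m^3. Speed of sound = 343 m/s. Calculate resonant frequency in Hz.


Given values:
  S = 0.0068 m^2, L = 0.076 m, V = 0.0116 m^3, c = 343 m/s
Formula: f = (c / (2*pi)) * sqrt(S / (V * L))
Compute V * L = 0.0116 * 0.076 = 0.0008816
Compute S / (V * L) = 0.0068 / 0.0008816 = 7.7132
Compute sqrt(7.7132) = 2.777265
Compute c / (2*pi) = 343 / 6.283185 = 54.590148
f = 54.590148 * 2.777265 = 151.61

151.61 Hz


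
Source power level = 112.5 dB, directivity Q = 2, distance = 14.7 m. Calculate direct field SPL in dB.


Given values:
  Lw = 112.5 dB, Q = 2, r = 14.7 m
Formula: SPL = Lw + 10 * log10(Q / (4 * pi * r^2))
Compute 4 * pi * r^2 = 4 * pi * 14.7^2 = 2715.467
Compute Q / denom = 2 / 2715.467 = 0.00073652
Compute 10 * log10(0.00073652) = -31.3282
SPL = 112.5 + (-31.3282) = 81.17

81.17 dB


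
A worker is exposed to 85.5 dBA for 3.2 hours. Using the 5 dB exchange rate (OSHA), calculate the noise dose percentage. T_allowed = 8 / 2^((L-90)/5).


Given values:
  L = 85.5 dBA, T = 3.2 hours
Formula: T_allowed = 8 / 2^((L - 90) / 5)
Compute exponent: (85.5 - 90) / 5 = -0.9
Compute 2^(-0.9) = 0.535887
T_allowed = 8 / 0.535887 = 14.92852 hours
Dose = (T / T_allowed) * 100
Dose = (3.2 / 14.92852) * 100 = 21.44

21.44 %


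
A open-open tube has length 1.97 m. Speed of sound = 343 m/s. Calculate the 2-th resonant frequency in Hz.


Given values:
  Tube type: open-open, L = 1.97 m, c = 343 m/s, n = 2
Formula: f_n = n * c / (2 * L)
Compute 2 * L = 2 * 1.97 = 3.94
f = 2 * 343 / 3.94
f = 174.11

174.11 Hz


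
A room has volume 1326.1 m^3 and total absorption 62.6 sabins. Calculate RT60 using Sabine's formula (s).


Given values:
  V = 1326.1 m^3
  A = 62.6 sabins
Formula: RT60 = 0.161 * V / A
Numerator: 0.161 * 1326.1 = 213.5021
RT60 = 213.5021 / 62.6 = 3.411

3.411 s


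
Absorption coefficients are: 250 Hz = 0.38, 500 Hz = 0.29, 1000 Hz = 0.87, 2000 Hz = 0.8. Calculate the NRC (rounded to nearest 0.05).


Given values:
  a_250 = 0.38, a_500 = 0.29
  a_1000 = 0.87, a_2000 = 0.8
Formula: NRC = (a250 + a500 + a1000 + a2000) / 4
Sum = 0.38 + 0.29 + 0.87 + 0.8 = 2.34
NRC = 2.34 / 4 = 0.585
Rounded to nearest 0.05: 0.6

0.6


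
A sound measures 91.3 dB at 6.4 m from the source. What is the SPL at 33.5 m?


Given values:
  SPL1 = 91.3 dB, r1 = 6.4 m, r2 = 33.5 m
Formula: SPL2 = SPL1 - 20 * log10(r2 / r1)
Compute ratio: r2 / r1 = 33.5 / 6.4 = 5.2344
Compute log10: log10(5.2344) = 0.718867
Compute drop: 20 * 0.718867 = 14.3773
SPL2 = 91.3 - 14.3773 = 76.92

76.92 dB


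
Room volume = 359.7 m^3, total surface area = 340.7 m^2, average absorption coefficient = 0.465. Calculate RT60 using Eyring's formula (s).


Given values:
  V = 359.7 m^3, S = 340.7 m^2, alpha = 0.465
Formula: RT60 = 0.161 * V / (-S * ln(1 - alpha))
Compute ln(1 - 0.465) = ln(0.535) = -0.625489
Denominator: -340.7 * -0.625489 = 213.1041
Numerator: 0.161 * 359.7 = 57.9117
RT60 = 57.9117 / 213.1041 = 0.272

0.272 s


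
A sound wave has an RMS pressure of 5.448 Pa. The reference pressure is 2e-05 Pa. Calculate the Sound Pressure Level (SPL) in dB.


Given values:
  p = 5.448 Pa
  p_ref = 2e-05 Pa
Formula: SPL = 20 * log10(p / p_ref)
Compute ratio: p / p_ref = 5.448 / 2e-05 = 272400
Compute log10: log10(272400) = 5.435207
Multiply: SPL = 20 * 5.435207 = 108.7

108.7 dB


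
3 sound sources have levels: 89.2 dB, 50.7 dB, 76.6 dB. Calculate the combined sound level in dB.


Formula: L_total = 10 * log10( sum(10^(Li/10)) )
  Source 1: 10^(89.2/10) = 831763771.1027
  Source 2: 10^(50.7/10) = 117489.7555
  Source 3: 10^(76.6/10) = 45708818.9615
Sum of linear values = 877590079.8197
L_total = 10 * log10(877590079.8197) = 89.43

89.43 dB


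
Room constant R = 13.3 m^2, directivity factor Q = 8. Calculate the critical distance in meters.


Given values:
  R = 13.3 m^2, Q = 8
Formula: d_c = 0.141 * sqrt(Q * R)
Compute Q * R = 8 * 13.3 = 106.4
Compute sqrt(106.4) = 10.315
d_c = 0.141 * 10.315 = 1.454

1.454 m


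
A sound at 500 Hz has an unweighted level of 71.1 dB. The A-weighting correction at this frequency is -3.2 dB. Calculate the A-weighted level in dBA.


Given values:
  SPL = 71.1 dB
  A-weighting at 500 Hz = -3.2 dB
Formula: L_A = SPL + A_weight
L_A = 71.1 + (-3.2)
L_A = 67.9

67.9 dBA


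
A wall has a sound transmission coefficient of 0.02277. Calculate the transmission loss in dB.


Given values:
  tau = 0.02277
Formula: TL = 10 * log10(1 / tau)
Compute 1 / tau = 1 / 0.02277 = 43.9174
Compute log10(43.9174) = 1.642637
TL = 10 * 1.642637 = 16.43

16.43 dB


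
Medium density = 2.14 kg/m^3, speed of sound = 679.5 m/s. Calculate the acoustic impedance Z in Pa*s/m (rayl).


Given values:
  rho = 2.14 kg/m^3
  c = 679.5 m/s
Formula: Z = rho * c
Z = 2.14 * 679.5
Z = 1454.13

1454.13 rayl


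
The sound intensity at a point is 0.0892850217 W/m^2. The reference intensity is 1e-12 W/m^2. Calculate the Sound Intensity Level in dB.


Given values:
  I = 0.0892850217 W/m^2
  I_ref = 1e-12 W/m^2
Formula: SIL = 10 * log10(I / I_ref)
Compute ratio: I / I_ref = 89285021700
Compute log10: log10(89285021700) = 10.950779
Multiply: SIL = 10 * 10.950779 = 109.51

109.51 dB


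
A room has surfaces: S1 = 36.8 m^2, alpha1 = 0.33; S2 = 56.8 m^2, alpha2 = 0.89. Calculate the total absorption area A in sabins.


Given surfaces:
  Surface 1: 36.8 * 0.33 = 12.144
  Surface 2: 56.8 * 0.89 = 50.552
Formula: A = sum(Si * alpha_i)
A = 12.144 + 50.552
A = 62.7

62.7 sabins


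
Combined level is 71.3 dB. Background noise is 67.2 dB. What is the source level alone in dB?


Given values:
  L_total = 71.3 dB, L_bg = 67.2 dB
Formula: L_source = 10 * log10(10^(L_total/10) - 10^(L_bg/10))
Convert to linear:
  10^(71.3/10) = 13489628.8259
  10^(67.2/10) = 5248074.6025
Difference: 13489628.8259 - 5248074.6025 = 8241554.2234
L_source = 10 * log10(8241554.2234) = 69.16

69.16 dB


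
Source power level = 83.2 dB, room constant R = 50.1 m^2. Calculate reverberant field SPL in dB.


Given values:
  Lw = 83.2 dB, R = 50.1 m^2
Formula: SPL = Lw + 10 * log10(4 / R)
Compute 4 / R = 4 / 50.1 = 0.07984
Compute 10 * log10(0.07984) = -10.9778
SPL = 83.2 + (-10.9778) = 72.22

72.22 dB


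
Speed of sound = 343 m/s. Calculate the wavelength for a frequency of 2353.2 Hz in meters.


Given values:
  c = 343 m/s, f = 2353.2 Hz
Formula: lambda = c / f
lambda = 343 / 2353.2
lambda = 0.1458

0.1458 m


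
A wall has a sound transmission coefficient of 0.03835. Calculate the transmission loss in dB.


Given values:
  tau = 0.03835
Formula: TL = 10 * log10(1 / tau)
Compute 1 / tau = 1 / 0.03835 = 26.0756
Compute log10(26.0756) = 1.416234
TL = 10 * 1.416234 = 14.16

14.16 dB


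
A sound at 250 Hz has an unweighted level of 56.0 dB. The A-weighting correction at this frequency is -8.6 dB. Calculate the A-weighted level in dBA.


Given values:
  SPL = 56.0 dB
  A-weighting at 250 Hz = -8.6 dB
Formula: L_A = SPL + A_weight
L_A = 56.0 + (-8.6)
L_A = 47.4

47.4 dBA


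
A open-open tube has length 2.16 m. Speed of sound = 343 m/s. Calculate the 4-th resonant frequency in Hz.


Given values:
  Tube type: open-open, L = 2.16 m, c = 343 m/s, n = 4
Formula: f_n = n * c / (2 * L)
Compute 2 * L = 2 * 2.16 = 4.32
f = 4 * 343 / 4.32
f = 317.59

317.59 Hz


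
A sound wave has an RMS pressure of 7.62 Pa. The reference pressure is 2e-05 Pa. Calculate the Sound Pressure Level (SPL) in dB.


Given values:
  p = 7.62 Pa
  p_ref = 2e-05 Pa
Formula: SPL = 20 * log10(p / p_ref)
Compute ratio: p / p_ref = 7.62 / 2e-05 = 381000
Compute log10: log10(381000) = 5.580925
Multiply: SPL = 20 * 5.580925 = 111.62

111.62 dB


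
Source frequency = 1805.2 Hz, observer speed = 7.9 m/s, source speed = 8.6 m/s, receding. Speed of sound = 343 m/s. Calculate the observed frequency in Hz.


Given values:
  f_s = 1805.2 Hz, v_o = 7.9 m/s, v_s = 8.6 m/s
  Direction: receding
Formula: f_o = f_s * (c - v_o) / (c + v_s)
Numerator: c - v_o = 343 - 7.9 = 335.1
Denominator: c + v_s = 343 + 8.6 = 351.6
f_o = 1805.2 * 335.1 / 351.6 = 1720.48

1720.48 Hz


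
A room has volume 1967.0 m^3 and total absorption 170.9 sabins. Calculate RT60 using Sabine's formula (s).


Given values:
  V = 1967.0 m^3
  A = 170.9 sabins
Formula: RT60 = 0.161 * V / A
Numerator: 0.161 * 1967.0 = 316.687
RT60 = 316.687 / 170.9 = 1.853

1.853 s


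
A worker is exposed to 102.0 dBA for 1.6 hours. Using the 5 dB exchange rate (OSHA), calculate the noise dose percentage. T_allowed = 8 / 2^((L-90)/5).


Given values:
  L = 102.0 dBA, T = 1.6 hours
Formula: T_allowed = 8 / 2^((L - 90) / 5)
Compute exponent: (102.0 - 90) / 5 = 2.4
Compute 2^(2.4) = 5.278032
T_allowed = 8 / 5.278032 = 1.515716 hours
Dose = (T / T_allowed) * 100
Dose = (1.6 / 1.515716) * 100 = 105.56

105.56 %


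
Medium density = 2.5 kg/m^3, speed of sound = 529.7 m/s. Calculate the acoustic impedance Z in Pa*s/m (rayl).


Given values:
  rho = 2.5 kg/m^3
  c = 529.7 m/s
Formula: Z = rho * c
Z = 2.5 * 529.7
Z = 1324.25

1324.25 rayl


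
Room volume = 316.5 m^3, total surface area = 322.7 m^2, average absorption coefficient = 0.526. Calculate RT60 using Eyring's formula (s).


Given values:
  V = 316.5 m^3, S = 322.7 m^2, alpha = 0.526
Formula: RT60 = 0.161 * V / (-S * ln(1 - alpha))
Compute ln(1 - 0.526) = ln(0.474) = -0.746548
Denominator: -322.7 * -0.746548 = 240.911
Numerator: 0.161 * 316.5 = 50.9565
RT60 = 50.9565 / 240.911 = 0.212

0.212 s


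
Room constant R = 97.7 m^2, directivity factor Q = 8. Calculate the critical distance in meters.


Given values:
  R = 97.7 m^2, Q = 8
Formula: d_c = 0.141 * sqrt(Q * R)
Compute Q * R = 8 * 97.7 = 781.6
Compute sqrt(781.6) = 27.9571
d_c = 0.141 * 27.9571 = 3.942

3.942 m


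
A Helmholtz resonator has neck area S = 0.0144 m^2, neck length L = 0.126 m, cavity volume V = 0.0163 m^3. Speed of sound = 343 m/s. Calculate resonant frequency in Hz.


Given values:
  S = 0.0144 m^2, L = 0.126 m, V = 0.0163 m^3, c = 343 m/s
Formula: f = (c / (2*pi)) * sqrt(S / (V * L))
Compute V * L = 0.0163 * 0.126 = 0.0020538
Compute S / (V * L) = 0.0144 / 0.0020538 = 7.0114
Compute sqrt(7.0114) = 2.647905
Compute c / (2*pi) = 343 / 6.283185 = 54.590148
f = 54.590148 * 2.647905 = 144.55

144.55 Hz


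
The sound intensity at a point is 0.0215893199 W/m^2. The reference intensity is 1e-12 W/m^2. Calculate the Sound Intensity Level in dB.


Given values:
  I = 0.0215893199 W/m^2
  I_ref = 1e-12 W/m^2
Formula: SIL = 10 * log10(I / I_ref)
Compute ratio: I / I_ref = 21589319900
Compute log10: log10(21589319900) = 10.334239
Multiply: SIL = 10 * 10.334239 = 103.34

103.34 dB


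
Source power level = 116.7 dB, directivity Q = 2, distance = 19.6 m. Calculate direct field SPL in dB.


Given values:
  Lw = 116.7 dB, Q = 2, r = 19.6 m
Formula: SPL = Lw + 10 * log10(Q / (4 * pi * r^2))
Compute 4 * pi * r^2 = 4 * pi * 19.6^2 = 4827.4969
Compute Q / denom = 2 / 4827.4969 = 0.00041429
Compute 10 * log10(0.00041429) = -33.827
SPL = 116.7 + (-33.827) = 82.87

82.87 dB


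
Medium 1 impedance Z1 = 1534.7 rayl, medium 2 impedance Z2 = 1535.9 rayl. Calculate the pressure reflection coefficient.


Given values:
  Z1 = 1534.7 rayl, Z2 = 1535.9 rayl
Formula: R = (Z2 - Z1) / (Z2 + Z1)
Numerator: Z2 - Z1 = 1535.9 - 1534.7 = 1.2
Denominator: Z2 + Z1 = 1535.9 + 1534.7 = 3070.6
R = 1.2 / 3070.6 = 0.0004

0.0004


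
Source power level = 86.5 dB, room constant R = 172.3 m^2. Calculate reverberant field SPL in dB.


Given values:
  Lw = 86.5 dB, R = 172.3 m^2
Formula: SPL = Lw + 10 * log10(4 / R)
Compute 4 / R = 4 / 172.3 = 0.023215
Compute 10 * log10(0.023215) = -16.3423
SPL = 86.5 + (-16.3423) = 70.16

70.16 dB


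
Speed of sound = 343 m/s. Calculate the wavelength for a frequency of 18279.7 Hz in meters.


Given values:
  c = 343 m/s, f = 18279.7 Hz
Formula: lambda = c / f
lambda = 343 / 18279.7
lambda = 0.0188

0.0188 m


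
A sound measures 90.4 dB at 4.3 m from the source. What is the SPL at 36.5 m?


Given values:
  SPL1 = 90.4 dB, r1 = 4.3 m, r2 = 36.5 m
Formula: SPL2 = SPL1 - 20 * log10(r2 / r1)
Compute ratio: r2 / r1 = 36.5 / 4.3 = 8.4884
Compute log10: log10(8.4884) = 0.928826
Compute drop: 20 * 0.928826 = 18.5765
SPL2 = 90.4 - 18.5765 = 71.82

71.82 dB


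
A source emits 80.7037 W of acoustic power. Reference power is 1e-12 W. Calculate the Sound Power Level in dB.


Given values:
  W = 80.7037 W
  W_ref = 1e-12 W
Formula: SWL = 10 * log10(W / W_ref)
Compute ratio: W / W_ref = 80703700000000
Compute log10: log10(80703700000000) = 13.906893
Multiply: SWL = 10 * 13.906893 = 139.07

139.07 dB


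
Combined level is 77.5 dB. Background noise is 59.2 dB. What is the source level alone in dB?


Given values:
  L_total = 77.5 dB, L_bg = 59.2 dB
Formula: L_source = 10 * log10(10^(L_total/10) - 10^(L_bg/10))
Convert to linear:
  10^(77.5/10) = 56234132.519
  10^(59.2/10) = 831763.7711
Difference: 56234132.519 - 831763.7711 = 55402368.7479
L_source = 10 * log10(55402368.7479) = 77.44

77.44 dB


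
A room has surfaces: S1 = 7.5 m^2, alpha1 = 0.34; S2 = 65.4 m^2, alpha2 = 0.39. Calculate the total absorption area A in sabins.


Given surfaces:
  Surface 1: 7.5 * 0.34 = 2.55
  Surface 2: 65.4 * 0.39 = 25.506
Formula: A = sum(Si * alpha_i)
A = 2.55 + 25.506
A = 28.06

28.06 sabins


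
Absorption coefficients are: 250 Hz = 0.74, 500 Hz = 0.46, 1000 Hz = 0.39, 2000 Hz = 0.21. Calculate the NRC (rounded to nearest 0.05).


Given values:
  a_250 = 0.74, a_500 = 0.46
  a_1000 = 0.39, a_2000 = 0.21
Formula: NRC = (a250 + a500 + a1000 + a2000) / 4
Sum = 0.74 + 0.46 + 0.39 + 0.21 = 1.8
NRC = 1.8 / 4 = 0.45
Rounded to nearest 0.05: 0.45

0.45


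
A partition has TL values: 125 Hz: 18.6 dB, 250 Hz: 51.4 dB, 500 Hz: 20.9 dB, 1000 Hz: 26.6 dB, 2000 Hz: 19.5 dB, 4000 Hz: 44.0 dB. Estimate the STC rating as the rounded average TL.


Given TL values at each frequency:
  125 Hz: 18.6 dB
  250 Hz: 51.4 dB
  500 Hz: 20.9 dB
  1000 Hz: 26.6 dB
  2000 Hz: 19.5 dB
  4000 Hz: 44.0 dB
Formula: STC ~ round(average of TL values)
Sum = 18.6 + 51.4 + 20.9 + 26.6 + 19.5 + 44.0 = 181.0
Average = 181.0 / 6 = 30.17
Rounded: 30

30


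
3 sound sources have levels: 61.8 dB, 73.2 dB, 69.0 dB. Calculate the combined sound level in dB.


Formula: L_total = 10 * log10( sum(10^(Li/10)) )
  Source 1: 10^(61.8/10) = 1513561.2484
  Source 2: 10^(73.2/10) = 20892961.3085
  Source 3: 10^(69.0/10) = 7943282.3472
Sum of linear values = 30349804.9041
L_total = 10 * log10(30349804.9041) = 74.82

74.82 dB


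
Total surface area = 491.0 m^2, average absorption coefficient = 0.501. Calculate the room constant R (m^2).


Given values:
  S = 491.0 m^2, alpha = 0.501
Formula: R = S * alpha / (1 - alpha)
Numerator: 491.0 * 0.501 = 245.991
Denominator: 1 - 0.501 = 0.499
R = 245.991 / 0.499 = 492.97

492.97 m^2


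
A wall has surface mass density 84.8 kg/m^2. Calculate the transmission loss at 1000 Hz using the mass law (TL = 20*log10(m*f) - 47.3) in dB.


Given values:
  m = 84.8 kg/m^2, f = 1000 Hz
Formula: TL = 20 * log10(m * f) - 47.3
Compute m * f = 84.8 * 1000 = 84800.0
Compute log10(84800.0) = 4.928396
Compute 20 * 4.928396 = 98.5679
TL = 98.5679 - 47.3 = 51.27

51.27 dB


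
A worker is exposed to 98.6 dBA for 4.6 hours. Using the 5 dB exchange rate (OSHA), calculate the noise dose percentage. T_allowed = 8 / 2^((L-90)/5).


Given values:
  L = 98.6 dBA, T = 4.6 hours
Formula: T_allowed = 8 / 2^((L - 90) / 5)
Compute exponent: (98.6 - 90) / 5 = 1.72
Compute 2^(1.72) = 3.294364
T_allowed = 8 / 3.294364 = 2.42839 hours
Dose = (T / T_allowed) * 100
Dose = (4.6 / 2.42839) * 100 = 189.43

189.43 %


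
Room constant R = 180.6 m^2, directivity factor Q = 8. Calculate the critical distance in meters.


Given values:
  R = 180.6 m^2, Q = 8
Formula: d_c = 0.141 * sqrt(Q * R)
Compute Q * R = 8 * 180.6 = 1444.8
Compute sqrt(1444.8) = 38.0105
d_c = 0.141 * 38.0105 = 5.359

5.359 m


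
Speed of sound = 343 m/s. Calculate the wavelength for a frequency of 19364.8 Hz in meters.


Given values:
  c = 343 m/s, f = 19364.8 Hz
Formula: lambda = c / f
lambda = 343 / 19364.8
lambda = 0.0177

0.0177 m


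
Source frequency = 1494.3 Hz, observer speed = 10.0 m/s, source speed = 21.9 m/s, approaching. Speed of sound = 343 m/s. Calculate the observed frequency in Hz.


Given values:
  f_s = 1494.3 Hz, v_o = 10.0 m/s, v_s = 21.9 m/s
  Direction: approaching
Formula: f_o = f_s * (c + v_o) / (c - v_s)
Numerator: c + v_o = 343 + 10.0 = 353.0
Denominator: c - v_s = 343 - 21.9 = 321.1
f_o = 1494.3 * 353.0 / 321.1 = 1642.75

1642.75 Hz


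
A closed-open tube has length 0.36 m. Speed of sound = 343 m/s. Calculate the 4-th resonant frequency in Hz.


Given values:
  Tube type: closed-open, L = 0.36 m, c = 343 m/s, n = 4
Formula: f_n = (2n - 1) * c / (4 * L)
Compute 2n - 1 = 2*4 - 1 = 7
Compute 4 * L = 4 * 0.36 = 1.44
f = 7 * 343 / 1.44
f = 1667.36

1667.36 Hz


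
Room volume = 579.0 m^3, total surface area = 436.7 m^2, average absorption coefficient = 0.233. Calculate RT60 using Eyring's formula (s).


Given values:
  V = 579.0 m^3, S = 436.7 m^2, alpha = 0.233
Formula: RT60 = 0.161 * V / (-S * ln(1 - alpha))
Compute ln(1 - 0.233) = ln(0.767) = -0.265268
Denominator: -436.7 * -0.265268 = 115.8425
Numerator: 0.161 * 579.0 = 93.219
RT60 = 93.219 / 115.8425 = 0.805

0.805 s


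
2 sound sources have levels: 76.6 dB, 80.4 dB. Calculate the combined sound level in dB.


Formula: L_total = 10 * log10( sum(10^(Li/10)) )
  Source 1: 10^(76.6/10) = 45708818.9615
  Source 2: 10^(80.4/10) = 109647819.6143
Sum of linear values = 155356638.5758
L_total = 10 * log10(155356638.5758) = 81.91

81.91 dB


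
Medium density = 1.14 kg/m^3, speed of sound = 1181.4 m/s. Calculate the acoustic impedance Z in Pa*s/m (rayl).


Given values:
  rho = 1.14 kg/m^3
  c = 1181.4 m/s
Formula: Z = rho * c
Z = 1.14 * 1181.4
Z = 1346.8

1346.8 rayl


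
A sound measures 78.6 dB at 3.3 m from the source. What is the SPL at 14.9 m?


Given values:
  SPL1 = 78.6 dB, r1 = 3.3 m, r2 = 14.9 m
Formula: SPL2 = SPL1 - 20 * log10(r2 / r1)
Compute ratio: r2 / r1 = 14.9 / 3.3 = 4.5152
Compute log10: log10(4.5152) = 0.654677
Compute drop: 20 * 0.654677 = 13.0935
SPL2 = 78.6 - 13.0935 = 65.51

65.51 dB


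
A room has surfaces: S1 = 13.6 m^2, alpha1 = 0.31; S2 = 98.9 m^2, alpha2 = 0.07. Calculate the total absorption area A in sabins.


Given surfaces:
  Surface 1: 13.6 * 0.31 = 4.216
  Surface 2: 98.9 * 0.07 = 6.923
Formula: A = sum(Si * alpha_i)
A = 4.216 + 6.923
A = 11.14

11.14 sabins


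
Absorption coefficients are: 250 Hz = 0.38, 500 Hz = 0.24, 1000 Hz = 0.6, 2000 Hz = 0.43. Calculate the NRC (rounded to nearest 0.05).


Given values:
  a_250 = 0.38, a_500 = 0.24
  a_1000 = 0.6, a_2000 = 0.43
Formula: NRC = (a250 + a500 + a1000 + a2000) / 4
Sum = 0.38 + 0.24 + 0.6 + 0.43 = 1.65
NRC = 1.65 / 4 = 0.4125
Rounded to nearest 0.05: 0.4

0.4


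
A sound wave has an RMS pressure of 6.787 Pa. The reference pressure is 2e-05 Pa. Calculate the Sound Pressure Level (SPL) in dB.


Given values:
  p = 6.787 Pa
  p_ref = 2e-05 Pa
Formula: SPL = 20 * log10(p / p_ref)
Compute ratio: p / p_ref = 6.787 / 2e-05 = 339350
Compute log10: log10(339350) = 5.530648
Multiply: SPL = 20 * 5.530648 = 110.61

110.61 dB


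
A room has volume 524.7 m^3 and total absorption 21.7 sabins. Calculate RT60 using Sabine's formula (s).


Given values:
  V = 524.7 m^3
  A = 21.7 sabins
Formula: RT60 = 0.161 * V / A
Numerator: 0.161 * 524.7 = 84.4767
RT60 = 84.4767 / 21.7 = 3.893

3.893 s


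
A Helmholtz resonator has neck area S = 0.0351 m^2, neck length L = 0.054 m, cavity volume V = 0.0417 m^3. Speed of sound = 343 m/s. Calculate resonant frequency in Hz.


Given values:
  S = 0.0351 m^2, L = 0.054 m, V = 0.0417 m^3, c = 343 m/s
Formula: f = (c / (2*pi)) * sqrt(S / (V * L))
Compute V * L = 0.0417 * 0.054 = 0.0022518
Compute S / (V * L) = 0.0351 / 0.0022518 = 15.5875
Compute sqrt(15.5875) = 3.948101
Compute c / (2*pi) = 343 / 6.283185 = 54.590148
f = 54.590148 * 3.948101 = 215.53

215.53 Hz


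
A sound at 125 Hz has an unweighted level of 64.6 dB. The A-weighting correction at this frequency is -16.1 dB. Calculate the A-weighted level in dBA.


Given values:
  SPL = 64.6 dB
  A-weighting at 125 Hz = -16.1 dB
Formula: L_A = SPL + A_weight
L_A = 64.6 + (-16.1)
L_A = 48.5

48.5 dBA


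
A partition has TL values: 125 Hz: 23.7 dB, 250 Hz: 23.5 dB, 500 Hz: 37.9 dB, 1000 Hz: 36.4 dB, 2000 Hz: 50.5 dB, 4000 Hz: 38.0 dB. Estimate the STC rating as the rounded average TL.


Given TL values at each frequency:
  125 Hz: 23.7 dB
  250 Hz: 23.5 dB
  500 Hz: 37.9 dB
  1000 Hz: 36.4 dB
  2000 Hz: 50.5 dB
  4000 Hz: 38.0 dB
Formula: STC ~ round(average of TL values)
Sum = 23.7 + 23.5 + 37.9 + 36.4 + 50.5 + 38.0 = 210.0
Average = 210.0 / 6 = 35.0
Rounded: 35

35


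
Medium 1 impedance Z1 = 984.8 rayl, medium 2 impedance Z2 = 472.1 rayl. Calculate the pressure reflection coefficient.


Given values:
  Z1 = 984.8 rayl, Z2 = 472.1 rayl
Formula: R = (Z2 - Z1) / (Z2 + Z1)
Numerator: Z2 - Z1 = 472.1 - 984.8 = -512.7
Denominator: Z2 + Z1 = 472.1 + 984.8 = 1456.9
R = -512.7 / 1456.9 = -0.3519

-0.3519


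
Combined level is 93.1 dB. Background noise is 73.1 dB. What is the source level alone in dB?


Given values:
  L_total = 93.1 dB, L_bg = 73.1 dB
Formula: L_source = 10 * log10(10^(L_total/10) - 10^(L_bg/10))
Convert to linear:
  10^(93.1/10) = 2041737944.6695
  10^(73.1/10) = 20417379.4467
Difference: 2041737944.6695 - 20417379.4467 = 2021320565.2228
L_source = 10 * log10(2021320565.2228) = 93.06

93.06 dB


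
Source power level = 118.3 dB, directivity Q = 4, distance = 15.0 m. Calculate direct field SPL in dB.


Given values:
  Lw = 118.3 dB, Q = 4, r = 15.0 m
Formula: SPL = Lw + 10 * log10(Q / (4 * pi * r^2))
Compute 4 * pi * r^2 = 4 * pi * 15.0^2 = 2827.4334
Compute Q / denom = 4 / 2827.4334 = 0.00141471
Compute 10 * log10(0.00141471) = -28.4933
SPL = 118.3 + (-28.4933) = 89.81

89.81 dB


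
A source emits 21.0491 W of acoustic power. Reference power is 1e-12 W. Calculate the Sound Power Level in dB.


Given values:
  W = 21.0491 W
  W_ref = 1e-12 W
Formula: SWL = 10 * log10(W / W_ref)
Compute ratio: W / W_ref = 21049100000000
Compute log10: log10(21049100000000) = 13.323234
Multiply: SWL = 10 * 13.323234 = 133.23

133.23 dB


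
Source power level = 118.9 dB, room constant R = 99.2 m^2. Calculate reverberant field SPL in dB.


Given values:
  Lw = 118.9 dB, R = 99.2 m^2
Formula: SPL = Lw + 10 * log10(4 / R)
Compute 4 / R = 4 / 99.2 = 0.040323
Compute 10 * log10(0.040323) = -13.9445
SPL = 118.9 + (-13.9445) = 104.96

104.96 dB


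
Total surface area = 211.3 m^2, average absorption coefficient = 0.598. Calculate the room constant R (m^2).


Given values:
  S = 211.3 m^2, alpha = 0.598
Formula: R = S * alpha / (1 - alpha)
Numerator: 211.3 * 0.598 = 126.3574
Denominator: 1 - 0.598 = 0.402
R = 126.3574 / 0.402 = 314.32

314.32 m^2


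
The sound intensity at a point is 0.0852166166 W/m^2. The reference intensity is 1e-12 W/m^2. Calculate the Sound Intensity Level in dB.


Given values:
  I = 0.0852166166 W/m^2
  I_ref = 1e-12 W/m^2
Formula: SIL = 10 * log10(I / I_ref)
Compute ratio: I / I_ref = 85216616600
Compute log10: log10(85216616600) = 10.930524
Multiply: SIL = 10 * 10.930524 = 109.31

109.31 dB


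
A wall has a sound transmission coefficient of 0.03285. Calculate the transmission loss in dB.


Given values:
  tau = 0.03285
Formula: TL = 10 * log10(1 / tau)
Compute 1 / tau = 1 / 0.03285 = 30.4414
Compute log10(30.4414) = 1.483465
TL = 10 * 1.483465 = 14.83

14.83 dB


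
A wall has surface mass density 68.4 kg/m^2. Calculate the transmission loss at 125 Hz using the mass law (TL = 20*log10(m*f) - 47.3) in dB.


Given values:
  m = 68.4 kg/m^2, f = 125 Hz
Formula: TL = 20 * log10(m * f) - 47.3
Compute m * f = 68.4 * 125 = 8550.0
Compute log10(8550.0) = 3.931966
Compute 20 * 3.931966 = 78.6393
TL = 78.6393 - 47.3 = 31.34

31.34 dB


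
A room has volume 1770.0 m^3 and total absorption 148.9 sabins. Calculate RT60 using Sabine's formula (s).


Given values:
  V = 1770.0 m^3
  A = 148.9 sabins
Formula: RT60 = 0.161 * V / A
Numerator: 0.161 * 1770.0 = 284.97
RT60 = 284.97 / 148.9 = 1.914

1.914 s


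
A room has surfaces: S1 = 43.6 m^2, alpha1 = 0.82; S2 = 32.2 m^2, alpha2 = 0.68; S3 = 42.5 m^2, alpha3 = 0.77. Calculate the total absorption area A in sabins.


Given surfaces:
  Surface 1: 43.6 * 0.82 = 35.752
  Surface 2: 32.2 * 0.68 = 21.896
  Surface 3: 42.5 * 0.77 = 32.725
Formula: A = sum(Si * alpha_i)
A = 35.752 + 21.896 + 32.725
A = 90.37

90.37 sabins


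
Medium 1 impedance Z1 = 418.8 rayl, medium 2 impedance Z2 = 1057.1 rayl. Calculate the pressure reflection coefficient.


Given values:
  Z1 = 418.8 rayl, Z2 = 1057.1 rayl
Formula: R = (Z2 - Z1) / (Z2 + Z1)
Numerator: Z2 - Z1 = 1057.1 - 418.8 = 638.3
Denominator: Z2 + Z1 = 1057.1 + 418.8 = 1475.9
R = 638.3 / 1475.9 = 0.4325

0.4325


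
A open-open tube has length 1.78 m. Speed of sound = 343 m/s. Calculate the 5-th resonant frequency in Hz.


Given values:
  Tube type: open-open, L = 1.78 m, c = 343 m/s, n = 5
Formula: f_n = n * c / (2 * L)
Compute 2 * L = 2 * 1.78 = 3.56
f = 5 * 343 / 3.56
f = 481.74

481.74 Hz


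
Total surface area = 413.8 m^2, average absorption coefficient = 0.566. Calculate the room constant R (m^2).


Given values:
  S = 413.8 m^2, alpha = 0.566
Formula: R = S * alpha / (1 - alpha)
Numerator: 413.8 * 0.566 = 234.2108
Denominator: 1 - 0.566 = 0.434
R = 234.2108 / 0.434 = 539.66

539.66 m^2


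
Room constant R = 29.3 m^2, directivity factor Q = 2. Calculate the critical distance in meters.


Given values:
  R = 29.3 m^2, Q = 2
Formula: d_c = 0.141 * sqrt(Q * R)
Compute Q * R = 2 * 29.3 = 58.6
Compute sqrt(58.6) = 7.6551
d_c = 0.141 * 7.6551 = 1.079

1.079 m


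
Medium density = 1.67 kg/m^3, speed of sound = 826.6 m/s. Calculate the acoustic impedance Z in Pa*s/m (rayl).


Given values:
  rho = 1.67 kg/m^3
  c = 826.6 m/s
Formula: Z = rho * c
Z = 1.67 * 826.6
Z = 1380.42

1380.42 rayl


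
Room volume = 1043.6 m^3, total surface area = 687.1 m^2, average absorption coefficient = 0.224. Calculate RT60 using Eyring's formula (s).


Given values:
  V = 1043.6 m^3, S = 687.1 m^2, alpha = 0.224
Formula: RT60 = 0.161 * V / (-S * ln(1 - alpha))
Compute ln(1 - 0.224) = ln(0.776) = -0.253603
Denominator: -687.1 * -0.253603 = 174.2506
Numerator: 0.161 * 1043.6 = 168.0196
RT60 = 168.0196 / 174.2506 = 0.964

0.964 s


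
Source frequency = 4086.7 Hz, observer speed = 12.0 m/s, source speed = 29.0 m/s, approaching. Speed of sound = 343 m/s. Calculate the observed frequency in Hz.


Given values:
  f_s = 4086.7 Hz, v_o = 12.0 m/s, v_s = 29.0 m/s
  Direction: approaching
Formula: f_o = f_s * (c + v_o) / (c - v_s)
Numerator: c + v_o = 343 + 12.0 = 355.0
Denominator: c - v_s = 343 - 29.0 = 314.0
f_o = 4086.7 * 355.0 / 314.0 = 4620.31

4620.31 Hz


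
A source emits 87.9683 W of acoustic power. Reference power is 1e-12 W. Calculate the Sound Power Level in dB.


Given values:
  W = 87.9683 W
  W_ref = 1e-12 W
Formula: SWL = 10 * log10(W / W_ref)
Compute ratio: W / W_ref = 87968300000000
Compute log10: log10(87968300000000) = 13.944326
Multiply: SWL = 10 * 13.944326 = 139.44

139.44 dB


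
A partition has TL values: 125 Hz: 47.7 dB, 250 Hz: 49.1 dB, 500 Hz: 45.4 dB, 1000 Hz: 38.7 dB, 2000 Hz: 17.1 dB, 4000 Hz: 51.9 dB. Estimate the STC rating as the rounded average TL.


Given TL values at each frequency:
  125 Hz: 47.7 dB
  250 Hz: 49.1 dB
  500 Hz: 45.4 dB
  1000 Hz: 38.7 dB
  2000 Hz: 17.1 dB
  4000 Hz: 51.9 dB
Formula: STC ~ round(average of TL values)
Sum = 47.7 + 49.1 + 45.4 + 38.7 + 17.1 + 51.9 = 249.9
Average = 249.9 / 6 = 41.65
Rounded: 42

42


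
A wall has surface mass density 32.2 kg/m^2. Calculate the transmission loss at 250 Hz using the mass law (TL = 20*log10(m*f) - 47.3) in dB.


Given values:
  m = 32.2 kg/m^2, f = 250 Hz
Formula: TL = 20 * log10(m * f) - 47.3
Compute m * f = 32.2 * 250 = 8050.0
Compute log10(8050.0) = 3.905796
Compute 20 * 3.905796 = 78.1159
TL = 78.1159 - 47.3 = 30.82

30.82 dB


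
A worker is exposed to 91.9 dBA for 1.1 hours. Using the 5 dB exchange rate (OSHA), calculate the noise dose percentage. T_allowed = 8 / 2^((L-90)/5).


Given values:
  L = 91.9 dBA, T = 1.1 hours
Formula: T_allowed = 8 / 2^((L - 90) / 5)
Compute exponent: (91.9 - 90) / 5 = 0.38
Compute 2^(0.38) = 1.301342
T_allowed = 8 / 1.301342 = 6.1475 hours
Dose = (T / T_allowed) * 100
Dose = (1.1 / 6.1475) * 100 = 17.89

17.89 %


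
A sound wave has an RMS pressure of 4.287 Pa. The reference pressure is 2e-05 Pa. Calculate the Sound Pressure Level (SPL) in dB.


Given values:
  p = 4.287 Pa
  p_ref = 2e-05 Pa
Formula: SPL = 20 * log10(p / p_ref)
Compute ratio: p / p_ref = 4.287 / 2e-05 = 214350
Compute log10: log10(214350) = 5.331123
Multiply: SPL = 20 * 5.331123 = 106.62

106.62 dB


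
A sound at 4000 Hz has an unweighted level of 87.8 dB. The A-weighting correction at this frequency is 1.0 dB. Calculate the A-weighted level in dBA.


Given values:
  SPL = 87.8 dB
  A-weighting at 4000 Hz = 1.0 dB
Formula: L_A = SPL + A_weight
L_A = 87.8 + (1.0)
L_A = 88.8

88.8 dBA


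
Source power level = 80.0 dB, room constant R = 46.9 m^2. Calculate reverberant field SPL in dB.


Given values:
  Lw = 80.0 dB, R = 46.9 m^2
Formula: SPL = Lw + 10 * log10(4 / R)
Compute 4 / R = 4 / 46.9 = 0.085288
Compute 10 * log10(0.085288) = -10.6911
SPL = 80.0 + (-10.6911) = 69.31

69.31 dB


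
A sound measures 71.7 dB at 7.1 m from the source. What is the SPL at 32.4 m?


Given values:
  SPL1 = 71.7 dB, r1 = 7.1 m, r2 = 32.4 m
Formula: SPL2 = SPL1 - 20 * log10(r2 / r1)
Compute ratio: r2 / r1 = 32.4 / 7.1 = 4.5634
Compute log10: log10(4.5634) = 0.659289
Compute drop: 20 * 0.659289 = 13.1858
SPL2 = 71.7 - 13.1858 = 58.51

58.51 dB


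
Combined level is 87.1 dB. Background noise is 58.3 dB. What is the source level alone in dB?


Given values:
  L_total = 87.1 dB, L_bg = 58.3 dB
Formula: L_source = 10 * log10(10^(L_total/10) - 10^(L_bg/10))
Convert to linear:
  10^(87.1/10) = 512861383.9914
  10^(58.3/10) = 676082.9754
Difference: 512861383.9914 - 676082.9754 = 512185301.016
L_source = 10 * log10(512185301.016) = 87.09

87.09 dB


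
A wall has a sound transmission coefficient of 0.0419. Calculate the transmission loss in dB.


Given values:
  tau = 0.0419
Formula: TL = 10 * log10(1 / tau)
Compute 1 / tau = 1 / 0.0419 = 23.8663
Compute log10(23.8663) = 1.377785
TL = 10 * 1.377785 = 13.78

13.78 dB


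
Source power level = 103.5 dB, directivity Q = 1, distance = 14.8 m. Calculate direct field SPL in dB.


Given values:
  Lw = 103.5 dB, Q = 1, r = 14.8 m
Formula: SPL = Lw + 10 * log10(Q / (4 * pi * r^2))
Compute 4 * pi * r^2 = 4 * pi * 14.8^2 = 2752.5378
Compute Q / denom = 1 / 2752.5378 = 0.0003633
Compute 10 * log10(0.0003633) = -34.3973
SPL = 103.5 + (-34.3973) = 69.1

69.1 dB


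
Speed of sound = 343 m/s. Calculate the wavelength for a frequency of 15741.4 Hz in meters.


Given values:
  c = 343 m/s, f = 15741.4 Hz
Formula: lambda = c / f
lambda = 343 / 15741.4
lambda = 0.0218

0.0218 m


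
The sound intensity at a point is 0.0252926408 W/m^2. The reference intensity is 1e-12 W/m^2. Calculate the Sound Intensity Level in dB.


Given values:
  I = 0.0252926408 W/m^2
  I_ref = 1e-12 W/m^2
Formula: SIL = 10 * log10(I / I_ref)
Compute ratio: I / I_ref = 25292640800
Compute log10: log10(25292640800) = 10.402994
Multiply: SIL = 10 * 10.402994 = 104.03

104.03 dB


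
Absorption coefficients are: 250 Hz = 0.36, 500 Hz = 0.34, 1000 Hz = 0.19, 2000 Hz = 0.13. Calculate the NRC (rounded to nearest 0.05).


Given values:
  a_250 = 0.36, a_500 = 0.34
  a_1000 = 0.19, a_2000 = 0.13
Formula: NRC = (a250 + a500 + a1000 + a2000) / 4
Sum = 0.36 + 0.34 + 0.19 + 0.13 = 1.02
NRC = 1.02 / 4 = 0.255
Rounded to nearest 0.05: 0.25

0.25


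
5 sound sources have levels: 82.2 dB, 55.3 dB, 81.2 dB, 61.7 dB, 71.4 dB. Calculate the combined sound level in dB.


Formula: L_total = 10 * log10( sum(10^(Li/10)) )
  Source 1: 10^(82.2/10) = 165958690.7438
  Source 2: 10^(55.3/10) = 338844.1561
  Source 3: 10^(81.2/10) = 131825673.8556
  Source 4: 10^(61.7/10) = 1479108.3882
  Source 5: 10^(71.4/10) = 13803842.646
Sum of linear values = 313406159.7897
L_total = 10 * log10(313406159.7897) = 84.96

84.96 dB


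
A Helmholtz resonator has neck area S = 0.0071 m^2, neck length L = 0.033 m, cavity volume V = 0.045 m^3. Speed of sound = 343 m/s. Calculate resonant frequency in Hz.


Given values:
  S = 0.0071 m^2, L = 0.033 m, V = 0.045 m^3, c = 343 m/s
Formula: f = (c / (2*pi)) * sqrt(S / (V * L))
Compute V * L = 0.045 * 0.033 = 0.001485
Compute S / (V * L) = 0.0071 / 0.001485 = 4.7811
Compute sqrt(4.7811) = 2.186573
Compute c / (2*pi) = 343 / 6.283185 = 54.590148
f = 54.590148 * 2.186573 = 119.37

119.37 Hz


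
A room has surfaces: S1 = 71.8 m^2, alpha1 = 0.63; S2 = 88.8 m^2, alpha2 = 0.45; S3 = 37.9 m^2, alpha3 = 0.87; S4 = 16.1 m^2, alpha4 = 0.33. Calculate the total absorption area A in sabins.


Given surfaces:
  Surface 1: 71.8 * 0.63 = 45.234
  Surface 2: 88.8 * 0.45 = 39.96
  Surface 3: 37.9 * 0.87 = 32.973
  Surface 4: 16.1 * 0.33 = 5.313
Formula: A = sum(Si * alpha_i)
A = 45.234 + 39.96 + 32.973 + 5.313
A = 123.48

123.48 sabins
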